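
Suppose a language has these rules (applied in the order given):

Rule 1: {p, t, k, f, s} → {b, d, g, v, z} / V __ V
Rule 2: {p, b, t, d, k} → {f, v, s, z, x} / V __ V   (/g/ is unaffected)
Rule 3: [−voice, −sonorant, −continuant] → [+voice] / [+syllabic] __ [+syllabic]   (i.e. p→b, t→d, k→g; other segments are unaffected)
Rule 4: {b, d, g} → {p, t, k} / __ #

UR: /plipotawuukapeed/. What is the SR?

plivozawuugaveet

Rule 1 (intervocalic voicing): /p/ is a voiceless obstruent between vowels /i/ and /o/, so it voices to [b]. /t/ is a voiceless obstruent between vowels /o/ and /a/, so it voices to [d]. /k/ is a voiceless obstruent between vowels /u/ and /a/, so it voices to [g]. /p/ is a voiceless obstruent between vowels /a/ and /e/, so it voices to [b]. /plipotawuukapeed/ → plibodawuugabeed.
Rule 2 (intervocalic spirantization): /b/ is a stop between vowels /i/ and /o/, so it spirantizes to the fricative [v]. /d/ is a stop between vowels /o/ and /a/, so it spirantizes to the fricative [z]. /b/ is a stop between vowels /a/ and /e/, so it spirantizes to the fricative [v]. /plibodawuugabeed/ → plivozawuugaveed.
Rule 3 (intervocalic voicing): no segment meets the environment; /plivozawuugaveed/ is unchanged.
Rule 4 (final devoicing): /d/ is a voiced stop in word-final position, so it devoices to [t]. /plivozawuugaveed/ → plivozawuugaveet.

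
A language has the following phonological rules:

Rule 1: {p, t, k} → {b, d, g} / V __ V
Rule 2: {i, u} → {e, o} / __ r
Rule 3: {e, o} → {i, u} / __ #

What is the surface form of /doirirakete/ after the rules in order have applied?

Rule 1 (intervocalic voicing): /k/ is a voiceless stop between vowels /a/ and /e/, so it voices to [g]. /t/ is a voiceless stop between vowels /e/ and /e/, so it voices to [d]. /doirirakete/ → doiriragede.
Rule 2 (pre-rhotic lowering): /i/ is a high vowel immediately before /r/, so it lowers to [e]. /i/ is a high vowel immediately before /r/, so it lowers to [e]. /doiriragede/ → doereragede.
Rule 3 (final vowel raising): /e/ is a mid vowel in word-final position, so it raises to [i]. /doereragede/ → doereragedi.

doereragedi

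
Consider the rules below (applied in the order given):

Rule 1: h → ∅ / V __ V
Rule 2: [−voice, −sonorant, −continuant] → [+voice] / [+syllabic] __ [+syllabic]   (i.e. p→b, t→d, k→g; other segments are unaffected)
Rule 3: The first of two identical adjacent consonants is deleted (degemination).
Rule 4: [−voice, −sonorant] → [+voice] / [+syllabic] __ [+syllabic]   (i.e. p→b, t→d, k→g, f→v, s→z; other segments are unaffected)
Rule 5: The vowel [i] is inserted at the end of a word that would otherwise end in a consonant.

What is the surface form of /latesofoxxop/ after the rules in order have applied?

Rule 1 (intervocalic h-deletion): no segment meets the environment; /latesofoxxop/ is unchanged.
Rule 2 (intervocalic voicing): /t/ is a voiceless stop between vowels /a/ and /e/, so it voices to [d]. /latesofoxxop/ → ladesofoxxop.
Rule 3 (degemination): /xx/ is a geminate; the first /x/ deletes. /ladesofoxxop/ → ladesofoxop.
Rule 4 (intervocalic voicing): /s/ is a voiceless obstruent between vowels /e/ and /o/, so it voices to [z]. /f/ is a voiceless obstruent between vowels /o/ and /o/, so it voices to [v]. /ladesofoxop/ → ladezovoxop.
Rule 5 (final i-epenthesis): the form ends in the consonant /p/, so [i] is inserted word-finally. /ladezovoxop/ → ladezovoxopi.

ladezovoxopi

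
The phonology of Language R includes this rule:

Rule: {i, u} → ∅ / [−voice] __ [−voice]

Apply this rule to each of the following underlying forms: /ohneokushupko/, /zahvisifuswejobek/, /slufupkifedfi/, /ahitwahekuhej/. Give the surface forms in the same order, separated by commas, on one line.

/ohneokushupko/: /u/ is a high vowel flanked by voiceless consonants /k/ and /s/, so it deletes. /u/ is a high vowel flanked by voiceless consonants /h/ and /p/, so it deletes. → [ohneokshpko].
/zahvisifuswejobek/: /i/ is a high vowel flanked by voiceless consonants /s/ and /f/, so it deletes. /u/ is a high vowel flanked by voiceless consonants /f/ and /s/, so it deletes. → [zahvisfswejobek].
/slufupkifedfi/: /u/ is a high vowel flanked by voiceless consonants /f/ and /p/, so it deletes. /i/ is a high vowel flanked by voiceless consonants /k/ and /f/, so it deletes. → [slufpkfedfi].
/ahitwahekuhej/: /i/ is a high vowel flanked by voiceless consonants /h/ and /t/, so it deletes. /u/ is a high vowel flanked by voiceless consonants /k/ and /h/, so it deletes. → [ahtwahekhej].

ohneokshpko, zahvisfswejobek, slufpkfedfi, ahtwahekhej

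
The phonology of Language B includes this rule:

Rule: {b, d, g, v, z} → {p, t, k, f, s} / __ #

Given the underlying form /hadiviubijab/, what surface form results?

hadiviubijap

Scanning /hadiviubijab/: /d/ at position 3 is not in the conditioning environment; /v/ at position 5 is not in the conditioning environment; /b/ at position 8 is not in the conditioning environment; /b/ is a voiced obstruent in word-final position, so it devoices to [p].
Result: [hadiviubijap].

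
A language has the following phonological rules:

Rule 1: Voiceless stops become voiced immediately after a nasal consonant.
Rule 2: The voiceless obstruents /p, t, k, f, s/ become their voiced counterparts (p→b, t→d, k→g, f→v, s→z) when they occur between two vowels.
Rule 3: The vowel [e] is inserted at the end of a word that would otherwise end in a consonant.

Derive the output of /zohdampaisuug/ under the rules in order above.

zohdambaizuuge

Rule 1 (post-nasal voicing): /p/ is a voiceless stop immediately after the nasal /m/, so it voices to [b]. /zohdampaisuug/ → zohdambaisuug.
Rule 2 (intervocalic voicing): /s/ is a voiceless obstruent between vowels /i/ and /u/, so it voices to [z]. /zohdambaisuug/ → zohdambaizuug.
Rule 3 (final e-epenthesis): the form ends in the consonant /g/, so [e] is inserted word-finally. /zohdambaizuug/ → zohdambaizuuge.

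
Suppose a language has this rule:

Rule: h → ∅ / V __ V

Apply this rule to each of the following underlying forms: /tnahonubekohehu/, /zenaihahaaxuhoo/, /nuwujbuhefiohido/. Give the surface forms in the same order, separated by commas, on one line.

tnaonubekoeu, zenaiaaaxuoo, nuwujbuefioido

/tnahonubekohehu/: /h/ occurs between vowels /a/ and /o/, so it deletes. /h/ occurs between vowels /o/ and /e/, so it deletes. /h/ occurs between vowels /e/ and /u/, so it deletes. → [tnaonubekoeu].
/zenaihahaaxuhoo/: /h/ occurs between vowels /i/ and /a/, so it deletes. /h/ occurs between vowels /a/ and /a/, so it deletes. /h/ occurs between vowels /u/ and /o/, so it deletes. → [zenaiaaaxuoo].
/nuwujbuhefiohido/: /h/ occurs between vowels /u/ and /e/, so it deletes. /h/ occurs between vowels /o/ and /i/, so it deletes. → [nuwujbuefioido].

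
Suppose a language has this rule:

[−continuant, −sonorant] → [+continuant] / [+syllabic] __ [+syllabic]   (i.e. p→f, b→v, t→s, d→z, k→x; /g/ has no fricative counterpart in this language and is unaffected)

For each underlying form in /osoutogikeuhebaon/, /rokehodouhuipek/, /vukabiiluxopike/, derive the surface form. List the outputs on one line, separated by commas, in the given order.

osousogixeuhevaon, roxehozouhuifek, vuxaviiluxofixe

/osoutogikeuhebaon/: /t/ is a stop between vowels /u/ and /o/, so it spirantizes to the fricative [s]. /k/ is a stop between vowels /i/ and /e/, so it spirantizes to the fricative [x]. /b/ is a stop between vowels /e/ and /a/, so it spirantizes to the fricative [v]. → [osousogixeuhevaon].
/rokehodouhuipek/: /k/ is a stop between vowels /o/ and /e/, so it spirantizes to the fricative [x]. /d/ is a stop between vowels /o/ and /o/, so it spirantizes to the fricative [z]. /p/ is a stop between vowels /i/ and /e/, so it spirantizes to the fricative [f]. → [roxehozouhuifek].
/vukabiiluxopike/: /k/ is a stop between vowels /u/ and /a/, so it spirantizes to the fricative [x]. /b/ is a stop between vowels /a/ and /i/, so it spirantizes to the fricative [v]. /p/ is a stop between vowels /o/ and /i/, so it spirantizes to the fricative [f]. /k/ is a stop between vowels /i/ and /e/, so it spirantizes to the fricative [x]. → [vuxaviiluxofixe].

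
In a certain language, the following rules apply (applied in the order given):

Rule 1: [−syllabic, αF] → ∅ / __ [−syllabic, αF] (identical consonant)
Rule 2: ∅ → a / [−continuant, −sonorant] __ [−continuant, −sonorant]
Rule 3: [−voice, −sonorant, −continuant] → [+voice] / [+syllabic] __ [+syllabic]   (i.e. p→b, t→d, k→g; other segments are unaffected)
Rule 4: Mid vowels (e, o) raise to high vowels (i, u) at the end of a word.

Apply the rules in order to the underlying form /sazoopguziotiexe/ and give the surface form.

Rule 1 (degemination): no segment meets the environment; /sazoopguziotiexe/ is unchanged.
Rule 2 (stop-cluster a-epenthesis): /p/ and /g/ form a stop–stop cluster, so [a] is inserted between them. /sazoopguziotiexe/ → sazoopaguziotiexe.
Rule 3 (intervocalic voicing): /p/ is a voiceless stop between vowels /o/ and /a/, so it voices to [b]. /t/ is a voiceless stop between vowels /o/ and /i/, so it voices to [d]. /sazoopaguziotiexe/ → sazoobaguziodiexe.
Rule 4 (final vowel raising): /e/ is a mid vowel in word-final position, so it raises to [i]. /sazoobaguziodiexe/ → sazoobaguziodiexi.

sazoobaguziodiexi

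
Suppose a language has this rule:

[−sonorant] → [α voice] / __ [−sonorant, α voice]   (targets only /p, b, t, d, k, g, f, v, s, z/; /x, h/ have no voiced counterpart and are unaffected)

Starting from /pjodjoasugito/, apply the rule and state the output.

pjodjoasugito

No segment of /pjodjoasugito/ meets the structural description of the rule, so the form surfaces unchanged.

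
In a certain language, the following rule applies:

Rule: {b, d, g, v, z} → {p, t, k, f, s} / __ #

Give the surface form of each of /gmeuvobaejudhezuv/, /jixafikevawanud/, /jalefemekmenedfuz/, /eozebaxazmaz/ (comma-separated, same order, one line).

gmeuvobaejudhezuf, jixafikevawanut, jalefemekmenedfus, eozebaxazmas

/gmeuvobaejudhezuv/: /v/ is a voiced obstruent in word-final position, so it devoices to [f]. → [gmeuvobaejudhezuf].
/jixafikevawanud/: /d/ is a voiced obstruent in word-final position, so it devoices to [t]. → [jixafikevawanut].
/jalefemekmenedfuz/: /z/ is a voiced obstruent in word-final position, so it devoices to [s]. → [jalefemekmenedfus].
/eozebaxazmaz/: /z/ is a voiced obstruent in word-final position, so it devoices to [s]. → [eozebaxazmas].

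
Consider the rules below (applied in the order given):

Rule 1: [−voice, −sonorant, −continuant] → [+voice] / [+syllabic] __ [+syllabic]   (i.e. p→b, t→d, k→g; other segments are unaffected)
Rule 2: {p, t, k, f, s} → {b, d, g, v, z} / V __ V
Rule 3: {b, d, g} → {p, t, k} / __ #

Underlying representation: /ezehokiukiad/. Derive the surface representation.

Rule 1 (intervocalic voicing): /k/ is a voiceless stop between vowels /o/ and /i/, so it voices to [g]. /k/ is a voiceless stop between vowels /u/ and /i/, so it voices to [g]. /ezehokiukiad/ → ezehogiugiad.
Rule 2 (intervocalic voicing): no segment meets the environment; /ezehogiugiad/ is unchanged.
Rule 3 (final devoicing): /d/ is a voiced stop in word-final position, so it devoices to [t]. /ezehogiugiad/ → ezehogiugiat.

ezehogiugiat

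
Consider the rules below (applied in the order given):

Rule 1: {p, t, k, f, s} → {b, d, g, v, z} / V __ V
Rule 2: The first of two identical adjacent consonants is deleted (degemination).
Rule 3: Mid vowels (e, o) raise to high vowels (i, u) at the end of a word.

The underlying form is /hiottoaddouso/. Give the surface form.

hiotoadouzu

Rule 1 (intervocalic voicing): /s/ is a voiceless obstruent between vowels /u/ and /o/, so it voices to [z]. /hiottoaddouso/ → hiottoaddouzo.
Rule 2 (degemination): /tt/ is a geminate; the first /t/ deletes. /dd/ is a geminate; the first /d/ deletes. /hiottoaddouzo/ → hiotoadouzo.
Rule 3 (final vowel raising): /o/ is a mid vowel in word-final position, so it raises to [u]. /hiotoadouzo/ → hiotoadouzu.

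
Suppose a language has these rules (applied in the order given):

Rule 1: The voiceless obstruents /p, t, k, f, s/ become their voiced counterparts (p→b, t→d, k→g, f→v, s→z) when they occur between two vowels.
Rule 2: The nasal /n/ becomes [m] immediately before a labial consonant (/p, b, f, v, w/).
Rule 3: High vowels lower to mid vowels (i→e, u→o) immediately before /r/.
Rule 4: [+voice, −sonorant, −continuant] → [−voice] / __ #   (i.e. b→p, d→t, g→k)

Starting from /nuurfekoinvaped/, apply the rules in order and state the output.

nuorfegoimvabet

Rule 1 (intervocalic voicing): /k/ is a voiceless obstruent between vowels /e/ and /o/, so it voices to [g]. /p/ is a voiceless obstruent between vowels /a/ and /e/, so it voices to [b]. /nuurfekoinvaped/ → nuurfegoinvabed.
Rule 2 (nasal place assimilation): /n/ precedes the labial consonant /v/, so it assimilates in place to [m]. /nuurfegoinvabed/ → nuurfegoimvabed.
Rule 3 (pre-rhotic lowering): /u/ is a high vowel immediately before /r/, so it lowers to [o]. /nuurfegoimvabed/ → nuorfegoimvabed.
Rule 4 (final devoicing): /d/ is a voiced stop in word-final position, so it devoices to [t]. /nuorfegoimvabed/ → nuorfegoimvabet.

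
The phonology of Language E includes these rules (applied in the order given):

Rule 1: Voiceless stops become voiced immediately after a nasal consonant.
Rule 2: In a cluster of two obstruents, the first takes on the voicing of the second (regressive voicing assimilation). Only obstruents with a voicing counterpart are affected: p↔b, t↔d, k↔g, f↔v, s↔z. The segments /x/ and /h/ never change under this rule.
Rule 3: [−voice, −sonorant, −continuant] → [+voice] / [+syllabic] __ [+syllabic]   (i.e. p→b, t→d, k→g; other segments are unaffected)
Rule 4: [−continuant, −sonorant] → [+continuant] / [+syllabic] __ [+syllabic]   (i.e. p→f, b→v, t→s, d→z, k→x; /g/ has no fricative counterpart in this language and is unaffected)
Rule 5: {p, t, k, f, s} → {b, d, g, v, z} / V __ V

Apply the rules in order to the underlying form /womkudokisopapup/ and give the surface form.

womguzogizovavup

Rule 1 (post-nasal voicing): /k/ is a voiceless stop immediately after the nasal /m/, so it voices to [g]. /womkudokisopapup/ → womgudokisopapup.
Rule 2 (regressive voicing assimilation): no segment meets the environment; /womgudokisopapup/ is unchanged.
Rule 3 (intervocalic voicing): /k/ is a voiceless stop between vowels /o/ and /i/, so it voices to [g]. /p/ is a voiceless stop between vowels /o/ and /a/, so it voices to [b]. /p/ is a voiceless stop between vowels /a/ and /u/, so it voices to [b]. /womgudokisopapup/ → womgudogisobabup.
Rule 4 (intervocalic spirantization): /d/ is a stop between vowels /u/ and /o/, so it spirantizes to the fricative [z]. /b/ is a stop between vowels /o/ and /a/, so it spirantizes to the fricative [v]. /b/ is a stop between vowels /a/ and /u/, so it spirantizes to the fricative [v]. /womgudogisobabup/ → womguzogisovavup.
Rule 5 (intervocalic voicing): /s/ is a voiceless obstruent between vowels /i/ and /o/, so it voices to [z]. /womguzogisovavup/ → womguzogizovavup.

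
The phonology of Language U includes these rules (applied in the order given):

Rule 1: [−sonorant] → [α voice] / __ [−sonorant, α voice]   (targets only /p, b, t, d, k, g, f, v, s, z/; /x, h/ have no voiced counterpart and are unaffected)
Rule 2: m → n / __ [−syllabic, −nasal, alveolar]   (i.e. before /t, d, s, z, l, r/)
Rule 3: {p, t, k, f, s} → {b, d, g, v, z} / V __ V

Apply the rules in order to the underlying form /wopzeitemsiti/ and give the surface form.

wobzeidensidi

Rule 1 (regressive voicing assimilation): /p/ precedes the voiced obstruent /z/, so it voices to [b] by assimilation. /wopzeitemsiti/ → wobzeitemsiti.
Rule 2 (nasal place assimilation): /m/ precedes the alveolar consonant /s/, so it assimilates in place to [n]. /wobzeitemsiti/ → wobzeitensiti.
Rule 3 (intervocalic voicing): /t/ is a voiceless obstruent between vowels /i/ and /e/, so it voices to [d]. /t/ is a voiceless obstruent between vowels /i/ and /i/, so it voices to [d]. /wobzeitensiti/ → wobzeidensidi.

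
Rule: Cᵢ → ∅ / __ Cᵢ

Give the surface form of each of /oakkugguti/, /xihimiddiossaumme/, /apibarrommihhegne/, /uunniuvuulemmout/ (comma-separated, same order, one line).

oakuguti, xihimidiosaume, apibaromihegne, uuniuvuulemout

/oakkugguti/: /kk/ is a geminate; the first /k/ deletes. /gg/ is a geminate; the first /g/ deletes. → [oakuguti].
/xihimiddiossaumme/: /dd/ is a geminate; the first /d/ deletes. /ss/ is a geminate; the first /s/ deletes. /mm/ is a geminate; the first /m/ deletes. → [xihimidiosaume].
/apibarrommihhegne/: /rr/ is a geminate; the first /r/ deletes. /mm/ is a geminate; the first /m/ deletes. /hh/ is a geminate; the first /h/ deletes. → [apibaromihegne].
/uunniuvuulemmout/: /nn/ is a geminate; the first /n/ deletes. /mm/ is a geminate; the first /m/ deletes. → [uuniuvuulemout].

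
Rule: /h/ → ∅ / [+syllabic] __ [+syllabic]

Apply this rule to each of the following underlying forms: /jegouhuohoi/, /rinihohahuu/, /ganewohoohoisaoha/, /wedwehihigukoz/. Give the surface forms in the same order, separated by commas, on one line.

/jegouhuohoi/: /h/ occurs between vowels /u/ and /u/, so it deletes. /h/ occurs between vowels /o/ and /o/, so it deletes. → [jegouuooi].
/rinihohahuu/: /h/ occurs between vowels /i/ and /o/, so it deletes. /h/ occurs between vowels /o/ and /a/, so it deletes. /h/ occurs between vowels /a/ and /u/, so it deletes. → [rinioauu].
/ganewohoohoisaoha/: /h/ occurs between vowels /o/ and /o/, so it deletes. /h/ occurs between vowels /o/ and /o/, so it deletes. /h/ occurs between vowels /o/ and /a/, so it deletes. → [ganewooooisaoa].
/wedwehihigukoz/: /h/ occurs between vowels /e/ and /i/, so it deletes. /h/ occurs between vowels /i/ and /i/, so it deletes. → [wedweiigukoz].

jegouuooi, rinioauu, ganewooooisaoa, wedweiigukoz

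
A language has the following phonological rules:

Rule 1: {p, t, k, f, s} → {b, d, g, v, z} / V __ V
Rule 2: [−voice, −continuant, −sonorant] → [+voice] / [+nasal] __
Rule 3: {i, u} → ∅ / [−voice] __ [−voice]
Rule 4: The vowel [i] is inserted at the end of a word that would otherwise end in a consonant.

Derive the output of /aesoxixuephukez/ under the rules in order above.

Rule 1 (intervocalic voicing): /s/ is a voiceless obstruent between vowels /e/ and /o/, so it voices to [z]. /k/ is a voiceless obstruent between vowels /u/ and /e/, so it voices to [g]. /aesoxixuephukez/ → aezoxixuephugez.
Rule 2 (post-nasal voicing): no segment meets the environment; /aezoxixuephugez/ is unchanged.
Rule 3 (high vowel syncope): /i/ is a high vowel flanked by voiceless consonants /x/ and /x/, so it deletes. /aezoxixuephugez/ → aezoxxuephugez.
Rule 4 (final i-epenthesis): the form ends in the consonant /z/, so [i] is inserted word-finally. /aezoxxuephugez/ → aezoxxuephugezi.

aezoxxuephugezi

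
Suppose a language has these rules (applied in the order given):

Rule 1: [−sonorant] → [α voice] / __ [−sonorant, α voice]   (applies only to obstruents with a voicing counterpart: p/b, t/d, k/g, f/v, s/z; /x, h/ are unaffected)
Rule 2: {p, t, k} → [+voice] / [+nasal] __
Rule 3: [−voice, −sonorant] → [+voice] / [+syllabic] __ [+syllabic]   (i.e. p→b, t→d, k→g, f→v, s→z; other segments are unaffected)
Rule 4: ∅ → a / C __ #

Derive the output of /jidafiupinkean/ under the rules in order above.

Rule 1 (regressive voicing assimilation): no segment meets the environment; /jidafiupinkean/ is unchanged.
Rule 2 (post-nasal voicing): /k/ is a voiceless stop immediately after the nasal /n/, so it voices to [g]. /jidafiupinkean/ → jidafiupingean.
Rule 3 (intervocalic voicing): /f/ is a voiceless obstruent between vowels /a/ and /i/, so it voices to [v]. /p/ is a voiceless obstruent between vowels /u/ and /i/, so it voices to [b]. /jidafiupingean/ → jidaviubingean.
Rule 4 (final a-epenthesis): the form ends in the consonant /n/, so [a] is inserted word-finally. /jidaviubingean/ → jidaviubingeana.

jidaviubingeana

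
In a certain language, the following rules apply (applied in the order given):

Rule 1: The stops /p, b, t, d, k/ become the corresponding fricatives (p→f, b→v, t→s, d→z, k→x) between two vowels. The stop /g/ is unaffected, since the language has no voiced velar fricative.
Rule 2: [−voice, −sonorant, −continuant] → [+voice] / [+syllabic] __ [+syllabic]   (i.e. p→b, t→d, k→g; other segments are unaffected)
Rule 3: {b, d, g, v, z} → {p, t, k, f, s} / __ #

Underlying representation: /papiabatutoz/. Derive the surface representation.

Rule 1 (intervocalic spirantization): /p/ is a stop between vowels /a/ and /i/, so it spirantizes to the fricative [f]. /b/ is a stop between vowels /a/ and /a/, so it spirantizes to the fricative [v]. /t/ is a stop between vowels /a/ and /u/, so it spirantizes to the fricative [s]. /t/ is a stop between vowels /u/ and /o/, so it spirantizes to the fricative [s]. /papiabatutoz/ → pafiavasusoz.
Rule 2 (intervocalic voicing): no segment meets the environment; /pafiavasusoz/ is unchanged.
Rule 3 (final devoicing): /z/ is a voiced obstruent in word-final position, so it devoices to [s]. /pafiavasusoz/ → pafiavasusos.

pafiavasusos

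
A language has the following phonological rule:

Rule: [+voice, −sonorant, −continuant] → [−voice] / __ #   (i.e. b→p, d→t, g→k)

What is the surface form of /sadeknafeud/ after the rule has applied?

sadeknafeut

Scanning /sadeknafeud/: /d/ at position 3 is not in the conditioning environment; /d/ is a voiced stop in word-final position, so it devoices to [t].
Result: [sadeknafeut].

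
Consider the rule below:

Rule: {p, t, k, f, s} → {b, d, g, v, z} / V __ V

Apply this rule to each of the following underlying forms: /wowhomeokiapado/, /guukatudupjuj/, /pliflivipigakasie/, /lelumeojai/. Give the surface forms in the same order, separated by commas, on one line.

wowhomeogiabado, guugadudupjuj, pliflivibigagazie, lelumeojai

/wowhomeokiapado/: /k/ is a voiceless obstruent between vowels /o/ and /i/, so it voices to [g]. /p/ is a voiceless obstruent between vowels /a/ and /a/, so it voices to [b]. → [wowhomeogiabado].
/guukatudupjuj/: /k/ is a voiceless obstruent between vowels /u/ and /a/, so it voices to [g]. /t/ is a voiceless obstruent between vowels /a/ and /u/, so it voices to [d]. → [guugadudupjuj].
/pliflivipigakasie/: /p/ is a voiceless obstruent between vowels /i/ and /i/, so it voices to [b]. /k/ is a voiceless obstruent between vowels /a/ and /a/, so it voices to [g]. /s/ is a voiceless obstruent between vowels /a/ and /i/, so it voices to [z]. → [pliflivibigagazie].
/lelumeojai/: the rule's environment is not met; surfaces unchanged as [lelumeojai].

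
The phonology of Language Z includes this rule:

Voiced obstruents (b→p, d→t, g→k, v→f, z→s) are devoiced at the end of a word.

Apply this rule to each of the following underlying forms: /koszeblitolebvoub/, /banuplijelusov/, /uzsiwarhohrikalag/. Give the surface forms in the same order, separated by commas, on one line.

koszeblitolebvoup, banuplijelusof, uzsiwarhohrikalak

/koszeblitolebvoub/: /b/ is a voiced obstruent in word-final position, so it devoices to [p]. → [koszeblitolebvoup].
/banuplijelusov/: /v/ is a voiced obstruent in word-final position, so it devoices to [f]. → [banuplijelusof].
/uzsiwarhohrikalag/: /g/ is a voiced obstruent in word-final position, so it devoices to [k]. → [uzsiwarhohrikalak].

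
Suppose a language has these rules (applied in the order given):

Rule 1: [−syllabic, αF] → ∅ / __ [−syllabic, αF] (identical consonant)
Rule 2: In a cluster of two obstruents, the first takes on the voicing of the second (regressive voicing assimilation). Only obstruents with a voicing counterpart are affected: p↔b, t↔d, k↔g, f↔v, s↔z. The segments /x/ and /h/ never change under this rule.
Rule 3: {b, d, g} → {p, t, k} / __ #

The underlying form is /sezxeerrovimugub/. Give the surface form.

Rule 1 (degemination): /rr/ is a geminate; the first /r/ deletes. /sezxeerrovimugub/ → sezxeerovimugub.
Rule 2 (regressive voicing assimilation): /z/ precedes the voiceless obstruent /x/, so it devoices to [s] by assimilation. /sezxeerovimugub/ → sesxeerovimugub.
Rule 3 (final devoicing): /b/ is a voiced stop in word-final position, so it devoices to [p]. /sesxeerovimugub/ → sesxeerovimugup.

sesxeerovimugup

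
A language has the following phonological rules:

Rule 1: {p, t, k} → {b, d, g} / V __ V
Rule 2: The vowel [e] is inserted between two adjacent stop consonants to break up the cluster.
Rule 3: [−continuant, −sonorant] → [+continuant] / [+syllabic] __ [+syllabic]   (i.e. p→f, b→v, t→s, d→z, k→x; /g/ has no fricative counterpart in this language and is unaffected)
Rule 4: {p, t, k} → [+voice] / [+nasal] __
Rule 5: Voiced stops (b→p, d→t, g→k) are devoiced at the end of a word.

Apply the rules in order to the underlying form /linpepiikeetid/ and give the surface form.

linbeviigeezit

Rule 1 (intervocalic voicing): /p/ is a voiceless stop between vowels /e/ and /i/, so it voices to [b]. /k/ is a voiceless stop between vowels /i/ and /e/, so it voices to [g]. /t/ is a voiceless stop between vowels /e/ and /i/, so it voices to [d]. /linpepiikeetid/ → linpebiigeedid.
Rule 2 (stop-cluster e-epenthesis): no segment meets the environment; /linpebiigeedid/ is unchanged.
Rule 3 (intervocalic spirantization): /b/ is a stop between vowels /e/ and /i/, so it spirantizes to the fricative [v]. /d/ is a stop between vowels /e/ and /i/, so it spirantizes to the fricative [z]. /linpebiigeedid/ → linpeviigeezid.
Rule 4 (post-nasal voicing): /p/ is a voiceless stop immediately after the nasal /n/, so it voices to [b]. /linpeviigeezid/ → linbeviigeezid.
Rule 5 (final devoicing): /d/ is a voiced stop in word-final position, so it devoices to [t]. /linbeviigeezid/ → linbeviigeezit.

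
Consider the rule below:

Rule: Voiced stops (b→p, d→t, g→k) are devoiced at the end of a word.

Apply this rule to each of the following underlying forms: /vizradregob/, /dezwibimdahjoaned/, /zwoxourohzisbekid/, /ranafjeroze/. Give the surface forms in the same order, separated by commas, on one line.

/vizradregob/: /b/ is a voiced stop in word-final position, so it devoices to [p]. → [vizradregop].
/dezwibimdahjoaned/: /d/ is a voiced stop in word-final position, so it devoices to [t]. → [dezwibimdahjoanet].
/zwoxourohzisbekid/: /d/ is a voiced stop in word-final position, so it devoices to [t]. → [zwoxourohzisbekit].
/ranafjeroze/: the rule's environment is not met; surfaces unchanged as [ranafjeroze].

vizradregop, dezwibimdahjoanet, zwoxourohzisbekit, ranafjeroze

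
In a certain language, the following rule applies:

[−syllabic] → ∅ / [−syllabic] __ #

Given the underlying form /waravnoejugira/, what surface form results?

No segment of /waravnoejugira/ meets the structural description of the rule, so the form surfaces unchanged.

waravnoejugira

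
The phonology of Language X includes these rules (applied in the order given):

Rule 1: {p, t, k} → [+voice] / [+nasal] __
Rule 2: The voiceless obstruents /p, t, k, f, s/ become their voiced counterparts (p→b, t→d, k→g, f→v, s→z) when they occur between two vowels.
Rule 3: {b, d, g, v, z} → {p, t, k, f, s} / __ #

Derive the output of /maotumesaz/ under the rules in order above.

maodumezas

Rule 1 (post-nasal voicing): no segment meets the environment; /maotumesaz/ is unchanged.
Rule 2 (intervocalic voicing): /t/ is a voiceless obstruent between vowels /o/ and /u/, so it voices to [d]. /s/ is a voiceless obstruent between vowels /e/ and /a/, so it voices to [z]. /maotumesaz/ → maodumezaz.
Rule 3 (final devoicing): /z/ is a voiced obstruent in word-final position, so it devoices to [s]. /maodumezaz/ → maodumezas.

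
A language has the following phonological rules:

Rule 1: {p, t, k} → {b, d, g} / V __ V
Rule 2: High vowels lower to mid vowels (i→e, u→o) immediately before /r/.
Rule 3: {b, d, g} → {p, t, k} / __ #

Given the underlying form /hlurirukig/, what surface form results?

Rule 1 (intervocalic voicing): /k/ is a voiceless stop between vowels /u/ and /i/, so it voices to [g]. /hlurirukig/ → hlurirugig.
Rule 2 (pre-rhotic lowering): /u/ is a high vowel immediately before /r/, so it lowers to [o]. /i/ is a high vowel immediately before /r/, so it lowers to [e]. /hlurirugig/ → hlorerugig.
Rule 3 (final devoicing): /g/ is a voiced stop in word-final position, so it devoices to [k]. /hlorerugig/ → hlorerugik.

hlorerugik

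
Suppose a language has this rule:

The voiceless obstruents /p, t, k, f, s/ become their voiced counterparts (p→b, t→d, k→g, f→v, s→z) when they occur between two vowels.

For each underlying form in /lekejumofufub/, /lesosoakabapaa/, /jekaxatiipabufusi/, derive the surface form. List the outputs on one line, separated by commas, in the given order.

legejumovuvub, lezozoagababaa, jegaxadiibabuvuzi

/lekejumofufub/: /k/ is a voiceless obstruent between vowels /e/ and /e/, so it voices to [g]. /f/ is a voiceless obstruent between vowels /o/ and /u/, so it voices to [v]. /f/ is a voiceless obstruent between vowels /u/ and /u/, so it voices to [v]. → [legejumovuvub].
/lesosoakabapaa/: /s/ is a voiceless obstruent between vowels /e/ and /o/, so it voices to [z]. /s/ is a voiceless obstruent between vowels /o/ and /o/, so it voices to [z]. /k/ is a voiceless obstruent between vowels /a/ and /a/, so it voices to [g]. /p/ is a voiceless obstruent between vowels /a/ and /a/, so it voices to [b]. → [lezozoagababaa].
/jekaxatiipabufusi/: /k/ is a voiceless obstruent between vowels /e/ and /a/, so it voices to [g]. /t/ is a voiceless obstruent between vowels /a/ and /i/, so it voices to [d]. /p/ is a voiceless obstruent between vowels /i/ and /a/, so it voices to [b]. /f/ is a voiceless obstruent between vowels /u/ and /u/, so it voices to [v]. /s/ is a voiceless obstruent between vowels /u/ and /i/, so it voices to [z]. → [jegaxadiibabuvuzi].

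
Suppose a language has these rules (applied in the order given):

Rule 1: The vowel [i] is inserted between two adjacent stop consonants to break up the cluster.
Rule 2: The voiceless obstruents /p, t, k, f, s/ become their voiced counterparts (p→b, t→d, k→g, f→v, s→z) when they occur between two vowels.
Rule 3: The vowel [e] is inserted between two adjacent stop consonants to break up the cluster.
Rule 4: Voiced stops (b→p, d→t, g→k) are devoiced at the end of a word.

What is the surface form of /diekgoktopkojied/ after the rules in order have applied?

Rule 1 (stop-cluster i-epenthesis): /k/ and /g/ form a stop–stop cluster, so [i] is inserted between them. /k/ and /t/ form a stop–stop cluster, so [i] is inserted between them. /p/ and /k/ form a stop–stop cluster, so [i] is inserted between them. /diekgoktopkojied/ → diekigokitopikojied.
Rule 2 (intervocalic voicing): /k/ is a voiceless obstruent between vowels /e/ and /i/, so it voices to [g]. /k/ is a voiceless obstruent between vowels /o/ and /i/, so it voices to [g]. /t/ is a voiceless obstruent between vowels /i/ and /o/, so it voices to [d]. /p/ is a voiceless obstruent between vowels /o/ and /i/, so it voices to [b]. /k/ is a voiceless obstruent between vowels /i/ and /o/, so it voices to [g]. /diekigokitopikojied/ → diegigogidobigojied.
Rule 3 (stop-cluster e-epenthesis): no segment meets the environment; /diegigogidobigojied/ is unchanged.
Rule 4 (final devoicing): /d/ is a voiced stop in word-final position, so it devoices to [t]. /diegigogidobigojied/ → diegigogidobigojiet.

diegigogidobigojiet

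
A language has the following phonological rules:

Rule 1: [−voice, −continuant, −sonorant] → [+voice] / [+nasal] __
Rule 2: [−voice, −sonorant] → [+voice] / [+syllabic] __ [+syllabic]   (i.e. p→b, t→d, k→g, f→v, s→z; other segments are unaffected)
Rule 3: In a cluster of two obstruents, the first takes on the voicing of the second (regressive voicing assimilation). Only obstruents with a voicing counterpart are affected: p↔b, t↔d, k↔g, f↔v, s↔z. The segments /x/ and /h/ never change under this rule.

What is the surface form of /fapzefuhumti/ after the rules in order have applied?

fabzevuhumdi

Rule 1 (post-nasal voicing): /t/ is a voiceless stop immediately after the nasal /m/, so it voices to [d]. /fapzefuhumti/ → fapzefuhumdi.
Rule 2 (intervocalic voicing): /f/ is a voiceless obstruent between vowels /e/ and /u/, so it voices to [v]. /fapzefuhumdi/ → fapzevuhumdi.
Rule 3 (regressive voicing assimilation): /p/ precedes the voiced obstruent /z/, so it voices to [b] by assimilation. /fapzevuhumdi/ → fabzevuhumdi.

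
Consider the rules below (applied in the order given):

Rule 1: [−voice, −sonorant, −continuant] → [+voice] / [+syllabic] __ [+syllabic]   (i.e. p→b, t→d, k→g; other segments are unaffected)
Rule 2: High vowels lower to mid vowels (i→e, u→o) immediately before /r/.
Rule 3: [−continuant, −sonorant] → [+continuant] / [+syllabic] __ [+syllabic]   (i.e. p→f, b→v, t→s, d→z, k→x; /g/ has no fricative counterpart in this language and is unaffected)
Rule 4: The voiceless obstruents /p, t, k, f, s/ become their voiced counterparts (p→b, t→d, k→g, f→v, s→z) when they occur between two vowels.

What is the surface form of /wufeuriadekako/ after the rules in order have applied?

Rule 1 (intervocalic voicing): /k/ is a voiceless stop between vowels /e/ and /a/, so it voices to [g]. /k/ is a voiceless stop between vowels /a/ and /o/, so it voices to [g]. /wufeuriadekako/ → wufeuriadegago.
Rule 2 (pre-rhotic lowering): /u/ is a high vowel immediately before /r/, so it lowers to [o]. /wufeuriadegago/ → wufeoriadegago.
Rule 3 (intervocalic spirantization): /d/ is a stop between vowels /a/ and /e/, so it spirantizes to the fricative [z]. /wufeoriadegago/ → wufeoriazegago.
Rule 4 (intervocalic voicing): /f/ is a voiceless obstruent between vowels /u/ and /e/, so it voices to [v]. /wufeoriazegago/ → wuveoriazegago.

wuveoriazegago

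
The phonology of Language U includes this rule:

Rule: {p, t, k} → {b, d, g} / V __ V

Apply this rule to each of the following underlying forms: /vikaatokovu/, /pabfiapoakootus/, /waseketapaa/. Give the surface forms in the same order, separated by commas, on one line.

vigaadogovu, pabfiaboagoodus, wasegedabaa

/vikaatokovu/: /k/ is a voiceless stop between vowels /i/ and /a/, so it voices to [g]. /t/ is a voiceless stop between vowels /a/ and /o/, so it voices to [d]. /k/ is a voiceless stop between vowels /o/ and /o/, so it voices to [g]. → [vigaadogovu].
/pabfiapoakootus/: /p/ is a voiceless stop between vowels /a/ and /o/, so it voices to [b]. /k/ is a voiceless stop between vowels /a/ and /o/, so it voices to [g]. /t/ is a voiceless stop between vowels /o/ and /u/, so it voices to [d]. → [pabfiaboagoodus].
/waseketapaa/: /k/ is a voiceless stop between vowels /e/ and /e/, so it voices to [g]. /t/ is a voiceless stop between vowels /e/ and /a/, so it voices to [d]. /p/ is a voiceless stop between vowels /a/ and /a/, so it voices to [b]. → [wasegedabaa].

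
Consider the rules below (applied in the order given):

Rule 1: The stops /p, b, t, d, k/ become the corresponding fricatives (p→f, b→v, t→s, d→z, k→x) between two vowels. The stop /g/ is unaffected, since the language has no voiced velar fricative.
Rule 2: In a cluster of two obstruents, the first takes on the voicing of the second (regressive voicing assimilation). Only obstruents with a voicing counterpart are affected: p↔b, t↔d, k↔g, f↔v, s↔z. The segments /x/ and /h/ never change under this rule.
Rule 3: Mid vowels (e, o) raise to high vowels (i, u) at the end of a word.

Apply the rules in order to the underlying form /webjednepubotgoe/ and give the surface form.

Rule 1 (intervocalic spirantization): /p/ is a stop between vowels /e/ and /u/, so it spirantizes to the fricative [f]. /b/ is a stop between vowels /u/ and /o/, so it spirantizes to the fricative [v]. /webjednepubotgoe/ → webjednefuvotgoe.
Rule 2 (regressive voicing assimilation): /t/ precedes the voiced obstruent /g/, so it voices to [d] by assimilation. /webjednefuvotgoe/ → webjednefuvodgoe.
Rule 3 (final vowel raising): /e/ is a mid vowel in word-final position, so it raises to [i]. /webjednefuvodgoe/ → webjednefuvodgoi.

webjednefuvodgoi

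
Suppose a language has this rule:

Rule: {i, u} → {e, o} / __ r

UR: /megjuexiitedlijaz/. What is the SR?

No segment of /megjuexiitedlijaz/ meets the structural description of the rule, so the form surfaces unchanged.

megjuexiitedlijaz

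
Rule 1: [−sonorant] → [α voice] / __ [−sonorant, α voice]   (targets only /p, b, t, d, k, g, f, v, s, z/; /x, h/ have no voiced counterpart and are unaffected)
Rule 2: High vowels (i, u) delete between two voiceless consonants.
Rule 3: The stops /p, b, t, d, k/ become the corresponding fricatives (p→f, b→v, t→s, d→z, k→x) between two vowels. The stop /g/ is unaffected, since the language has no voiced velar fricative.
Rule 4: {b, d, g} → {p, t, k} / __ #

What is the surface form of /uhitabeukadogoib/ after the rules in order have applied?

uhtaveuxazogoip

Rule 1 (regressive voicing assimilation): no segment meets the environment; /uhitabeukadogoib/ is unchanged.
Rule 2 (high vowel syncope): /i/ is a high vowel flanked by voiceless consonants /h/ and /t/, so it deletes. /uhitabeukadogoib/ → uhtabeukadogoib.
Rule 3 (intervocalic spirantization): /b/ is a stop between vowels /a/ and /e/, so it spirantizes to the fricative [v]. /k/ is a stop between vowels /u/ and /a/, so it spirantizes to the fricative [x]. /d/ is a stop between vowels /a/ and /o/, so it spirantizes to the fricative [z]. /uhtabeukadogoib/ → uhtaveuxazogoib.
Rule 4 (final devoicing): /b/ is a voiced stop in word-final position, so it devoices to [p]. /uhtaveuxazogoib/ → uhtaveuxazogoip.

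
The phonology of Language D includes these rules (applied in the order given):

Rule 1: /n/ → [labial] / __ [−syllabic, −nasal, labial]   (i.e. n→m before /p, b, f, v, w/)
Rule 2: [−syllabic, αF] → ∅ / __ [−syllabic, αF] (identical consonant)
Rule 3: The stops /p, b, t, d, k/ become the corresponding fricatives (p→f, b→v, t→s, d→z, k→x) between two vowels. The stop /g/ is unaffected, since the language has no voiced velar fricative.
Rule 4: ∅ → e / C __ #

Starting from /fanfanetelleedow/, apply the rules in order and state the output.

Rule 1 (nasal place assimilation): /n/ precedes the labial consonant /f/, so it assimilates in place to [m]. /fanfanetelleedow/ → famfanetelleedow.
Rule 2 (degemination): /ll/ is a geminate; the first /l/ deletes. /famfanetelleedow/ → famfaneteleedow.
Rule 3 (intervocalic spirantization): /t/ is a stop between vowels /e/ and /e/, so it spirantizes to the fricative [s]. /d/ is a stop between vowels /e/ and /o/, so it spirantizes to the fricative [z]. /famfaneteleedow/ → famfaneseleezow.
Rule 4 (final e-epenthesis): the form ends in the consonant /w/, so [e] is inserted word-finally. /famfaneseleezow/ → famfaneseleezowe.

famfaneseleezowe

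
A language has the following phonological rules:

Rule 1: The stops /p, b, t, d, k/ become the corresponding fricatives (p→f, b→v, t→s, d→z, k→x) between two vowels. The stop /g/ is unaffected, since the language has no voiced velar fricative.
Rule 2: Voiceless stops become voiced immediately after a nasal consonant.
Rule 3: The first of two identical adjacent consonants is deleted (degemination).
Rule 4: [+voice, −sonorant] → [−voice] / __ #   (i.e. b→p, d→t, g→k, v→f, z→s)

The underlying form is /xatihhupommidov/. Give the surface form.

xasihufomizof

Rule 1 (intervocalic spirantization): /t/ is a stop between vowels /a/ and /i/, so it spirantizes to the fricative [s]. /p/ is a stop between vowels /u/ and /o/, so it spirantizes to the fricative [f]. /d/ is a stop between vowels /i/ and /o/, so it spirantizes to the fricative [z]. /xatihhupommidov/ → xasihhufommizov.
Rule 2 (post-nasal voicing): no segment meets the environment; /xasihhufommizov/ is unchanged.
Rule 3 (degemination): /hh/ is a geminate; the first /h/ deletes. /mm/ is a geminate; the first /m/ deletes. /xasihhufommizov/ → xasihufomizov.
Rule 4 (final devoicing): /v/ is a voiced obstruent in word-final position, so it devoices to [f]. /xasihufomizov/ → xasihufomizof.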